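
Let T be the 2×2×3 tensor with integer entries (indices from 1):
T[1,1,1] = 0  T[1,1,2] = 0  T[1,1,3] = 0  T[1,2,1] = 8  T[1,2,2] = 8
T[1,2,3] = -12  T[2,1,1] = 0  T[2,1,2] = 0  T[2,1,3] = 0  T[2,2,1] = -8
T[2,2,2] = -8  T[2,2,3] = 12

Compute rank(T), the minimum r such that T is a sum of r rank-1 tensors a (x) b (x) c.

1

Lower bound: T ≠ 0 (e.g. T[1,2,1] = 8), so rank(T) ≥ 1.
Upper bound: the mode-1 fibre T[:,2,1] = [8, -8] gives a = [1, -1] (primitive direction); the mode-2 fibre T[1,:,1] = [0, 8] gives b = [0, 1]; then c[k] = T[1,2,k] / (a[1]·b[2]) = [8, 8, -12] / 1 = [8, 8, -12].
Expanding [1, -1] (x) [0, 1] (x) [8, 8, -12] reproduces all 12 entries of T, so T = [1, -1] (x) [0, 1] (x) [8, 8, -12] and rank(T) ≤ 1.
These bounds meet, so rank(T) = 1.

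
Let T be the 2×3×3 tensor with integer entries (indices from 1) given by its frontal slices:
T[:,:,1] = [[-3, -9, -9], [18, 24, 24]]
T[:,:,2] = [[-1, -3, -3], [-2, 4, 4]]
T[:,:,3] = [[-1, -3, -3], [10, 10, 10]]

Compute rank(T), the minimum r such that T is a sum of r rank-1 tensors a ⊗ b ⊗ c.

Lower bound: in the mode-3 unfolding of T (rows indexed by k, columns by (i,j)) the 2×2 minor on rows k ∈ {1, 2}, columns (i,j) ∈ {(1,1), (2,1)} is det [[-3, 18], [-1, -2]] = 24 ≠ 0, so that unfolding has rank ≥ 2 and hence rank(T) ≥ 2 (CP rank is at least every unfolding rank, though it can be larger).
Upper bound: with S_k = T[:,:,k], the two rank-1 terms a₁b₁ᵀ, a₂b₂ᵀ are the rank-1 members of the pencil x·S₁ + y·S₂.
The 2×2 minor of x·S₁ + y·S₂ on rows {1,2}, columns {1,2} is 90·x² − 10·y² = 10·(3·x − y)(3·x + y), vanishing at (x:y) = (1:3) and (1:-3).
M₁ = S₁ + 3·S₂ = [[-6, -18, -18], [12, 36, 36]] = (-6)·[1, -2][1, 3, 3]ᵀ and M₂ = S₁ − 3·S₂ = [[0, 0, 0], [24, 12, 12]] = 12·[0, 1][2, 1, 1]ᵀ, so take a₁ = [1, -2], b₁ = [1, 3, 3], a₂ = [0, 1], b₂ = [2, 1, 1].
Each slice is an integer combination of E₁ = a₁b₁ᵀ and E₂ = a₂b₂ᵀ: S₁ = −3·E₁ + 6·E₂, S₂ = −E₁ − 2·E₂, S₃ = −E₁ + 4·E₂; reading off coefficients, c₁ = [-3, -1, -1] and c₂ = [6, -2, 4].
Hence T = [1, -2] ⊗ [1, 3, 3] ⊗ [-3, -1, -1] + [0, 1] ⊗ [2, 1, 1] ⊗ [6, -2, 4], so rank(T) ≤ 2.
These bounds meet, so rank(T) = 2.

2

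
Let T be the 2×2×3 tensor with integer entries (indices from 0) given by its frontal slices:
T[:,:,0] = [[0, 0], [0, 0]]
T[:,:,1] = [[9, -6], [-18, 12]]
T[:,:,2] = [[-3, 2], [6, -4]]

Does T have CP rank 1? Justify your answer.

The mode-1 fibre T[:,0,1] = [9, -18] gives a = [1, -2] (primitive direction); the mode-2 fibre T[0,:,1] = [9, -6] gives b = [3, -2]; then c[k] = T[0,0,k] / (a[0]·b[0]) = [0, 9, -3] / 3 = [0, 3, -1].
Expanding [1, -2] ⊗ [3, -2] ⊗ [0, 3, -1] reproduces all 12 entries of T, so T = [1, -2] ⊗ [3, -2] ⊗ [0, 3, -1] and rank(T) ≤ 1.
Equivalently every frontal slice T[:,:,k] is c[k] times the rank-1 matrix [1, -2] ⊗ [3, -2]. So T has rank 1 (it is nonzero).

Yes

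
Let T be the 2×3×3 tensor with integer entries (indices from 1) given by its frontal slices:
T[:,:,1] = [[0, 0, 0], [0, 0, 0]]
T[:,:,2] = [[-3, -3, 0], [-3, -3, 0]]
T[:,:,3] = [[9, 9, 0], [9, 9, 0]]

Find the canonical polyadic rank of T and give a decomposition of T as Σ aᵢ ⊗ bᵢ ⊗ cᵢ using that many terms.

Lower bound: T ≠ 0 (e.g. T[1,1,2] = -3), so rank(T) ≥ 1.
Upper bound: the mode-1 fibre T[:,1,2] = [-3, -3] gives a = [1, 1] (primitive direction); the mode-2 fibre T[1,:,2] = [-3, -3, 0] gives b = [1, 1, 0]; then c[k] = T[1,1,k] / (a[1]·b[1]) = [0, -3, 9] / 1 = [0, -3, 9].
Expanding [1, 1] ⊗ [1, 1, 0] ⊗ [0, -3, 9] reproduces all 18 entries of T, so T = [1, 1] ⊗ [1, 1, 0] ⊗ [0, -3, 9] and rank(T) ≤ 1.
These bounds meet, so rank(T) = 1.

rank(T) = 1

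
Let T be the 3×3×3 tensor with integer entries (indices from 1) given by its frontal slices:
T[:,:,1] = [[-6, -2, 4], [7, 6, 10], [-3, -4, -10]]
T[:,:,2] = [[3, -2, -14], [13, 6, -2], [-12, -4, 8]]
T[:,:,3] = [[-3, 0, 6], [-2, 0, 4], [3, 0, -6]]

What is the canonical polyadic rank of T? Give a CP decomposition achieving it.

rank(T) = 2

Lower bound: in the mode-3 unfolding of T (rows indexed by k, columns by (i,j)) the 2×2 minor on rows k ∈ {1, 2}, columns (i,j) ∈ {(1,1), (1,2)} is det [[-6, -2], [3, -2]] = 18 ≠ 0, so that unfolding has rank ≥ 2 and hence rank(T) ≥ 2 (CP rank is at least every unfolding rank, though it can be larger).
Upper bound: with S_k = T[:,:,k], the two rank-1 terms a₁b₁ᵀ, a₂b₂ᵀ are the rank-1 members of the pencil x·S₁ + y·S₂.
The 2×2 minor of x·S₁ + y·S₂ on rows {1,2}, columns {1,2} is −22·x² + 22·xy + 44·y² = (-22)·(x − 2·y)(x + y), vanishing at (x:y) = (2:1) and (1:-1).
M₁ = 2·S₁ + S₂ = [[-9, -6, -6], [27, 18, 18], [-18, -12, -12]] = (-3)·[1, -3, 2][3, 2, 2]ᵀ and M₂ = S₁ − S₂ = [[-9, 0, 18], [-6, 0, 12], [9, 0, -18]] = (-3)·[3, 2, -3][1, 0, -2]ᵀ, so take a₁ = [1, -3, 2], b₁ = [3, 2, 2], a₂ = [3, 2, -3], b₂ = [1, 0, -2].
Each slice is an integer combination of E₁ = a₁b₁ᵀ and E₂ = a₂b₂ᵀ: S₁ = −E₁ − E₂, S₂ = −E₁ + 2·E₂, S₃ = −E₂; reading off coefficients, c₁ = [-1, -1, 0] and c₂ = [-1, 2, -1].
Hence T = [1, -3, 2] ⊗ [3, 2, 2] ⊗ [-1, -1, 0] + [3, 2, -3] ⊗ [1, 0, -2] ⊗ [-1, 2, -1], so rank(T) ≤ 2.
These bounds meet, so rank(T) = 2.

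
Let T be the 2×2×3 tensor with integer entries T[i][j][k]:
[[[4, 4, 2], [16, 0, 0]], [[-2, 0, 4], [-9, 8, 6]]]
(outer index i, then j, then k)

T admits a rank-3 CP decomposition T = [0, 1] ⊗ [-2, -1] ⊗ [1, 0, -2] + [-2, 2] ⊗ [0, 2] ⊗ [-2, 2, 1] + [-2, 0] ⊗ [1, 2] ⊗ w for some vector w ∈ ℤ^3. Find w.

w = [-2, -2, -1]

Subtract the known terms from T to get the rank-1 residual R = [-2, 0] ⊗ [1, 2] ⊗ w, so R[i,j,k] = a[i]·b[j]·w[k]. Pick indices with nonzero a[0]·b[0] = (-2)·(1) = -2. Only the fibre through (0,0,·) is needed: R[0,0,:] = T[0,0,:] − Σₗ aₗ[0]bₗ[0]cₗ = [4, 4, 2] − (0)·(-2)·[1, 0, -2] − (-2)·(0)·[-2, 2, 1] = [4, 4, 2]. Then w[k] = R[0,0,k] / -2 for each k, giving w = [4, 4, 2] / -2 = [-2, -2, -1].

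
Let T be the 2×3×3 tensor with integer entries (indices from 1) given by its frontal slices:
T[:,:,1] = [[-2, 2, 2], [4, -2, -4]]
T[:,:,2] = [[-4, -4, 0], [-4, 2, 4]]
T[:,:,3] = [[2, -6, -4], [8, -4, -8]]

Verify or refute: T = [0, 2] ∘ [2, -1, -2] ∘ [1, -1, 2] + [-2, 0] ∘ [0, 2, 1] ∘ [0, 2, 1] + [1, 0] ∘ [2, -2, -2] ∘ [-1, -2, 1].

Yes

Reconstruct entrywise from the claimed factors. For example, T[1,2,3] = -6 and Σₗ aₗ[1]bₗ[2]cₗ[3] = (0)·(-1)·(2) + (-2)·(2)·(1) + (1)·(-2)·(1) = -6; checking all 18 entries, every one matches. The claim holds.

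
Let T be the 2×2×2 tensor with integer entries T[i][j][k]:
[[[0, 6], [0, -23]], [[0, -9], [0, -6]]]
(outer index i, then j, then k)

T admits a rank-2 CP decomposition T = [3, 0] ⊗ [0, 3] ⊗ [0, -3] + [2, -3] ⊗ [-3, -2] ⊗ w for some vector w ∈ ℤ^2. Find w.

w = [0, -1]

Subtract the known terms from T to get the rank-1 residual R = [2, -3] ⊗ [-3, -2] ⊗ w, so R[i,j,k] = a[i]·b[j]·w[k]. Pick indices with nonzero a[0]·b[0] = (2)·(-3) = -6. Only the fibre through (0,0,·) is needed: R[0,0,:] = T[0,0,:] − Σₗ aₗ[0]bₗ[0]cₗ = [0, 6] − (3)·(0)·[0, -3] = [0, 6]. Then w[k] = R[0,0,k] / -6 for each k, giving w = [0, 6] / -6 = [0, -1].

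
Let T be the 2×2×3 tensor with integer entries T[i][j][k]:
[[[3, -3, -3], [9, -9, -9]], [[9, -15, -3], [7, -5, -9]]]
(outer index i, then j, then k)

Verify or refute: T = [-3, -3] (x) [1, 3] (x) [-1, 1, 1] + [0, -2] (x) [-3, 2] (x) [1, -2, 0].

No

Reconstruct entry (1,1,0) from the claimed factors: Σₗ aₗ[1]bₗ[1]cₗ[0] = (-3)·(3)·(-1) + (-2)·(2)·(1) = 5, but T[1,1,0] = 7. The claim is false.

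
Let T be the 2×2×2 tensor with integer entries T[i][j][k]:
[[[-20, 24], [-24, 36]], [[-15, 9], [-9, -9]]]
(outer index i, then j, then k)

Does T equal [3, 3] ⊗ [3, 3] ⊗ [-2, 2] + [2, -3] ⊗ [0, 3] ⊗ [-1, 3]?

Reconstruct entry (0,0,0) from the claimed factors: Σₗ aₗ[0]bₗ[0]cₗ[0] = (3)·(3)·(-2) + (2)·(0)·(-1) = -18, but T[0,0,0] = -20. The claim is false.

No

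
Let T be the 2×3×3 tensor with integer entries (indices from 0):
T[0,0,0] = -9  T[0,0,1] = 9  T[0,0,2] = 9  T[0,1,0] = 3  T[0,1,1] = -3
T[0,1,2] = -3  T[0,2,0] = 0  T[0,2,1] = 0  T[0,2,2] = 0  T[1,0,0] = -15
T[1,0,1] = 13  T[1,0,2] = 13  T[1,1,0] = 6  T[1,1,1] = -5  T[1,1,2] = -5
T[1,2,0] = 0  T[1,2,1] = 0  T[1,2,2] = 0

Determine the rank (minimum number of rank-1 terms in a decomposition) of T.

Lower bound: in the mode-3 unfolding of T (rows indexed by k, columns by (i,j)) the 2×2 minor on rows k ∈ {0, 1}, columns (i,j) ∈ {(0,0), (1,0)} is det [[-9, -15], [9, 13]] = 18 ≠ 0, so that unfolding has rank ≥ 2 and hence rank(T) ≥ 2 (CP rank is at least every unfolding rank, though it can be larger).
Upper bound: with S_k = T[:,:,k], the two rank-1 terms a₁b₁ᵀ, a₂b₂ᵀ are the rank-1 members of the pencil x·S₀ + y·S₁.
The 2×2 minor of x·S₀ + y·S₁ on rows {0,1}, columns {0,1} is −9·x² + 15·xy − 6·y² = (-3)·(3·x − 2·y)(x − y), vanishing at (x:y) = (2:3) and (1:1).
M₁ = 2·S₀ + 3·S₁ = [[9, -3, 0], [9, -3, 0]] = 3·[1, 1][3, -1, 0]ᵀ and M₂ = S₀ + S₁ = [[0, 0, 0], [-2, 1, 0]] = −[0, 1][2, -1, 0]ᵀ, so take a₁ = [1, 1], b₁ = [3, -1, 0], a₂ = [0, 1], b₂ = [2, -1, 0].
Each slice is an integer combination of E₁ = a₁b₁ᵀ and E₂ = a₂b₂ᵀ: S₀ = −3·E₁ − 3·E₂, S₁ = 3·E₁ + 2·E₂, S₂ = 3·E₁ + 2·E₂; reading off coefficients, c₁ = [-3, 3, 3] and c₂ = [-3, 2, 2].
Hence T = [1, 1] (x) [3, -1, 0] (x) [-3, 3, 3] + [0, 1] (x) [2, -1, 0] (x) [-3, 2, 2], so rank(T) ≤ 2.
These bounds meet, so rank(T) = 2.

2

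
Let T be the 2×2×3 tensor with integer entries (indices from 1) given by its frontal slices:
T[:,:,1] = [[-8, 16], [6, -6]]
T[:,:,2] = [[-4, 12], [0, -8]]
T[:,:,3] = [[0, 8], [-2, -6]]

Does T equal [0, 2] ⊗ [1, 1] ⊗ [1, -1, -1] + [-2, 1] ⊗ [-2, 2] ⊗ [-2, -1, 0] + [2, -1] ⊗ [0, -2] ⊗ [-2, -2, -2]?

Yes

Reconstruct entrywise from the claimed factors. For example, T[1,2,2] = 12 and Σₗ aₗ[1]bₗ[2]cₗ[2] = (0)·(1)·(-1) + (-2)·(2)·(-1) + (2)·(-2)·(-2) = 12; checking all 12 entries, every one matches. The claim holds.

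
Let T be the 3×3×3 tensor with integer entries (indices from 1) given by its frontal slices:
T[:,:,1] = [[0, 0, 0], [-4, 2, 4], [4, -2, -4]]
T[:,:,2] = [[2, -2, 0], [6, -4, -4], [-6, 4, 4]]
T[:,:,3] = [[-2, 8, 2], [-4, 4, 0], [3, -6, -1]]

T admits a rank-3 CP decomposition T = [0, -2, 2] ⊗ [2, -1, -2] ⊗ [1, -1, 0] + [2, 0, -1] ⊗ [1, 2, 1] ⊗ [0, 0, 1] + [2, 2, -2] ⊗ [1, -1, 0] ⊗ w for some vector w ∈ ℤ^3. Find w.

Subtract the known terms from T to get the rank-1 residual R = [2, 2, -2] ⊗ [1, -1, 0] ⊗ w, so R[i,j,k] = a[i]·b[j]·w[k]. Pick indices with nonzero a[1]·b[1] = (2)·(1) = 2. Only the fibre through (1,1,·) is needed: R[1,1,:] = T[1,1,:] − Σₗ aₗ[1]bₗ[1]cₗ = [0, 2, -2] − (0)·(2)·[1, -1, 0] − (2)·(1)·[0, 0, 1] = [0, 2, -4]. Then w[k] = R[1,1,k] / 2 for each k, giving w = [0, 2, -4] / 2 = [0, 1, -2].

w = [0, 1, -2]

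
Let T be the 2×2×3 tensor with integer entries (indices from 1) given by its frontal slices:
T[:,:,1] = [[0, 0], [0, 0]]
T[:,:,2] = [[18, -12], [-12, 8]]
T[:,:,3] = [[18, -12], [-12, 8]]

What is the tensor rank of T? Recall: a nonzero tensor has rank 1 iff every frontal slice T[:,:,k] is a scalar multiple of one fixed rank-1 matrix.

Lower bound: T ≠ 0 (e.g. T[1,1,2] = 18), so rank(T) ≥ 1.
Upper bound: the mode-1 fibre T[:,1,2] = [18, -12] gives a = [3, -2] (primitive direction); the mode-2 fibre T[1,:,2] = [18, -12] gives b = [3, -2]; then c[k] = T[1,1,k] / (a[1]·b[1]) = [0, 18, 18] / 9 = [0, 2, 2].
Expanding [3, -2] ⊗ [3, -2] ⊗ [0, 2, 2] reproduces all 12 entries of T, so T = [3, -2] ⊗ [3, -2] ⊗ [0, 2, 2] and rank(T) ≤ 1.
These bounds meet, so rank(T) = 1.

1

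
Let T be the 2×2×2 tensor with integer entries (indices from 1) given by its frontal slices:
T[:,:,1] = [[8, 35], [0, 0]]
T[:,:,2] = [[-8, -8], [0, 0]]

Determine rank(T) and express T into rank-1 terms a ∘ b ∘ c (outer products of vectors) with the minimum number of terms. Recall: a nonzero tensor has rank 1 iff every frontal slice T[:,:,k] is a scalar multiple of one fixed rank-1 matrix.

Lower bound: the mode-3 unfolding of T (rows indexed by k, columns by (i,j) = (1,1), (1,2), (2,1), (2,2)) is [[8, 35, 0, 0], [-8, -8, 0, 0]].
There the 2×2 minor on rows k ∈ {1, 2}, columns (i,j) ∈ {(1,1), (1,2)} is det [[8, 35], [-8, -8]] = 216 ≠ 0, so this unfolding has rank ≥ 2; CP rank is at least every unfolding rank, so rank(T) ≥ 2. (Unfolding ranks only ever bound the CP rank from below — rank(T) can be strictly larger than all of them — so the matching upper bound has to come from an explicit 2-term decomposition.)
Upper bound — finding two terms. Every mode-1 slice of T is a multiple of one matrix: T[i,:,:] = a[i]·M with a = [1, 0] and M = [[8, -8], [35, -8]] (rows indexed by j, columns by k). So it suffices to write M as a sum of two rank-1 matrices.
Splitting M by its rows (j = 1, 2), M = [1, 0][8, -8]ᵀ + [0, 1][35, -8]ᵀ.
Hence T = [1, 0] ∘ [1, 0] ∘ [8, -8] + [1, 0] ∘ [0, 1] ∘ [35, -8], so rank(T) ≤ 2.
These bounds meet, so rank(T) = 2.
Check entry T[2,1,1] = 0: (0)·(1)·(8) + (0)·(0)·(35) = 0.

rank(T) = 2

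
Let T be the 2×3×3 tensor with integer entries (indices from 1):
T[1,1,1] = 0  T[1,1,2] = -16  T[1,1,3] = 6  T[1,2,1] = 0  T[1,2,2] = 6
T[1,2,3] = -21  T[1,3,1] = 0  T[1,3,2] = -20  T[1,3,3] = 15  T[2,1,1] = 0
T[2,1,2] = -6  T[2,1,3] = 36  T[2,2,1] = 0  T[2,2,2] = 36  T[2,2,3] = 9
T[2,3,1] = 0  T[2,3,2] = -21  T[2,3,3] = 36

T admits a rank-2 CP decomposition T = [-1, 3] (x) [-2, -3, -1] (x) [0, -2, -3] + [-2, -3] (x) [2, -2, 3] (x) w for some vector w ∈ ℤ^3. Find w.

Subtract the known terms from T to get the rank-1 residual R = [-2, -3] (x) [2, -2, 3] (x) w, so R[i,j,k] = a[i]·b[j]·w[k]. Pick indices with nonzero a[1]·b[1] = (-2)·(2) = -4. Only the fibre through (1,1,·) is needed: R[1,1,:] = T[1,1,:] − Σₗ aₗ[1]bₗ[1]cₗ = [0, -16, 6] − (-1)·(-2)·[0, -2, -3] = [0, -12, 12]. Then w[k] = R[1,1,k] / -4 for each k, giving w = [0, -12, 12] / -4 = [0, 3, -3].

w = [0, 3, -3]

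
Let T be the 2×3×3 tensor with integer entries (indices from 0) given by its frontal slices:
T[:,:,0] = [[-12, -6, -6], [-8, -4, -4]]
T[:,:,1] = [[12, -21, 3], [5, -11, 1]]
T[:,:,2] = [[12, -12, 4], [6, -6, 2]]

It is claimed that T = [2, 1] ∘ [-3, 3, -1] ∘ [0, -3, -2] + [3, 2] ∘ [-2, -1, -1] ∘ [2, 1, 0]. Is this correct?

Yes

Reconstruct entrywise from the claimed factors. For example, T[1,1,1] = -11 and Σₗ aₗ[1]bₗ[1]cₗ[1] = (1)·(3)·(-3) + (2)·(-1)·(1) = -11; checking all 18 entries, every one matches. The claim holds.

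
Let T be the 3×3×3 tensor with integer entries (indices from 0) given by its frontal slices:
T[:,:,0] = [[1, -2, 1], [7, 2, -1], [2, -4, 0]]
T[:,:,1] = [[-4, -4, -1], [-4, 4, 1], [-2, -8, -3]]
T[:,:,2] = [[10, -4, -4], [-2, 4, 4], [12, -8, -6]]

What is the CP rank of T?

Lower bound: the mode-1 unfolding of T (rows indexed by i, columns by (j,k) = (0,0), (0,1), (0,2), (1,0), (1,1), (1,2), (2,0), (2,1), (2,2)) is [[1, -4, 10, -2, -4, -4, 1, -1, -4], [7, -4, -2, 2, 4, 4, -1, 1, 4], [2, -2, 12, -4, -8, -8, 0, -3, -6]].
There the 3×3 minor on rows i ∈ {0, 1, 2}, columns (j,k) ∈ {(0,0), (0,1), (0,2)} is det [[1, -4, 10], [7, -4, -2], [2, -2, 12]] = 240 ≠ 0, so this unfolding has rank ≥ 3; CP rank is at least every unfolding rank, so rank(T) ≥ 3. (This is only a lower bound: in general the CP rank may exceed every unfolding rank, so we still need to exhibit 3 rank-1 terms summing to T.)
Upper bound: T is a sum of 3 rank-1 terms, T = [1, -1, 1] ⊗ [2, 0, -1] ⊗ [-2, -1, 2] + [1, -1, 2] ⊗ [1, -2, -1] ⊗ [1, 2, 2] + [1, 1, 1] ⊗ [1, 0, 0] ⊗ [4, -4, 4] (one valid choice — decompositions are not unique — normalised so each a, b is primitive with positive first nonzero entry; check it by expanding all entries), so rank(T) ≤ 3.
These bounds meet, so rank(T) = 3.

3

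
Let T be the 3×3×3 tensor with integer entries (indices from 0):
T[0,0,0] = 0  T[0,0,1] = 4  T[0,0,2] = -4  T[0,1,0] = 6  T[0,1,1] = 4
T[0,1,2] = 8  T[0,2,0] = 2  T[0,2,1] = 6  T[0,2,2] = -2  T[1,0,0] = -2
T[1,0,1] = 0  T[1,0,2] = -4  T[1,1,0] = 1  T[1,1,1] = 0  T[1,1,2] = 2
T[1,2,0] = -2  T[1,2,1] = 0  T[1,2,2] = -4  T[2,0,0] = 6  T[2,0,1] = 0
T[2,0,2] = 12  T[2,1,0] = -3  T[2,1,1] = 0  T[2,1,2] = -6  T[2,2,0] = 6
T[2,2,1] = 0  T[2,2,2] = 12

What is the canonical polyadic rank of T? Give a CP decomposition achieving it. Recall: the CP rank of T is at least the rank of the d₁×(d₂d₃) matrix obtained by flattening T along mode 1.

rank(T) = 2

Lower bound: in the mode-2 unfolding of T (rows indexed by j, columns by (i,k)) the 2×2 minor on rows j ∈ {0, 1}, columns (i,k) ∈ {(0,0), (0,1)} is det [[0, 4], [6, 4]] = -24 ≠ 0, so that unfolding has rank ≥ 2 and hence rank(T) ≥ 2 (CP rank is at least every unfolding rank, though it can be larger).
Upper bound: with S_k = T[:,:,k], the two rank-1 terms a₁b₁ᵀ, a₂b₂ᵀ are the rank-1 members of the pencil x·S₀ + y·S₁.
The 2×2 minor of x·S₀ + y·S₁ on rows {0,1}, columns {0,1} is 12·x² + 12·xy = 12·(x + y)(x), vanishing at (x:y) = (1:-1) and (0:1).
M₁ = S₀ − S₁ = [[-4, 2, -4], [-2, 1, -2], [6, -3, 6]] = −[2, 1, -3][2, -1, 2]ᵀ and M₂ = S₁ = [[4, 4, 6], [0, 0, 0], [0, 0, 0]] = 2·[1, 0, 0][2, 2, 3]ᵀ, so take a₁ = [2, 1, -3], b₁ = [2, -1, 2], a₂ = [1, 0, 0], b₂ = [2, 2, 3].
Each slice is an integer combination of E₁ = a₁b₁ᵀ and E₂ = a₂b₂ᵀ: S₀ = −E₁ + 2·E₂, S₁ = 2·E₂, S₂ = −2·E₁ + 2·E₂; reading off coefficients, c₁ = [-1, 0, -2] and c₂ = [2, 2, 2].
Hence T = [2, 1, -3] (x) [2, -1, 2] (x) [-1, 0, -2] + [1, 0, 0] (x) [2, 2, 3] (x) [2, 2, 2], so rank(T) ≤ 2.
These bounds meet, so rank(T) = 2.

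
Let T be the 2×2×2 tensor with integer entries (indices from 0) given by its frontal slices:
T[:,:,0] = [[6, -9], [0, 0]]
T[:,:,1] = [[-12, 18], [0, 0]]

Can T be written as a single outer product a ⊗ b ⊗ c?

Yes

If T = a ⊗ b ⊗ c then every fibre of T is a multiple of the corresponding factor, so read the factors off the fibres through the nonzero entry T[0,0,0] = 6.
The mode-1 fibre T[:,0,0] = [6, 0] gives a = (1, 0) (primitive direction); the mode-2 fibre T[0,:,0] = [6, -9] gives b = (2, -3); then c[k] = T[0,0,k] / (a[0]·b[0]) = [6, -12] / 2 = (3, -6).
Expanding (1, 0) ⊗ (2, -3) ⊗ (3, -6) reproduces all 8 entries of T, so T = (1, 0) ⊗ (2, -3) ⊗ (3, -6) and rank(T) ≤ 1.
Equivalently every frontal slice T[:,:,k] is c[k] times the rank-1 matrix (1, 0) ⊗ (2, -3). So T has rank 1 (it is nonzero).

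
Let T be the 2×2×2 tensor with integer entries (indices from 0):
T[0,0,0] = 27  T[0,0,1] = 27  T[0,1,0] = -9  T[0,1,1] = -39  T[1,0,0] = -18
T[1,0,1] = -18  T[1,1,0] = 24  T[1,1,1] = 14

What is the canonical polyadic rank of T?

2

Lower bound: in the mode-1 unfolding of T (rows indexed by i, columns by (j,k)) the 2×2 minor on rows i ∈ {0, 1}, columns (j,k) ∈ {(0,0), (1,0)} is det [[27, -9], [-18, 24]] = 486 ≠ 0, so that unfolding has rank ≥ 2 and hence rank(T) ≥ 2 (CP rank is at least every unfolding rank, though it can be larger).
Upper bound: with S_k = T[:,:,k], the two rank-1 terms a₁b₁ᵀ, a₂b₂ᵀ are the rank-1 members of the pencil x·S₀ + y·S₁.
det(x·S₀ + y·S₁) is 486·x² + 162·xy − 324·y² = 162·(3·x − 2·y)(x + y), vanishing at (x:y) = (2:3) and (1:-1).
M₁ = 2·S₀ + 3·S₁ = [[135, -135], [-90, 90]] = 45·(3, -2)(1, -1)ᵀ and M₂ = S₀ − S₁ = [[0, 30], [0, 10]] = 10·(3, 1)(0, 1)ᵀ, so take a₁ = (3, -2), b₁ = (1, -1), a₂ = (3, 1), b₂ = (0, 1).
Each slice is an integer combination of E₁ = a₁b₁ᵀ and E₂ = a₂b₂ᵀ: S₀ = 9·E₁ + 6·E₂, S₁ = 9·E₁ − 4·E₂; reading off coefficients, c₁ = (9, 9) and c₂ = (6, -4).
Hence T = (3, -2) ⊗ (1, -1) ⊗ (9, 9) + (3, 1) ⊗ (0, 1) ⊗ (6, -4), so rank(T) ≤ 2.
These bounds meet, so rank(T) = 2.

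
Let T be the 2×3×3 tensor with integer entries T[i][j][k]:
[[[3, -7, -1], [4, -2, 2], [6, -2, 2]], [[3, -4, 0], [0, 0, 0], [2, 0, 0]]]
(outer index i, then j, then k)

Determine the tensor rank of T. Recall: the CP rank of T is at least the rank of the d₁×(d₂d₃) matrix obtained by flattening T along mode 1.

Lower bound: the mode-2 unfolding of T (rows indexed by j, columns by (i,k) = (0,0), (0,1), (0,2), (1,0), (1,1), (1,2)) is [[3, -7, -1, 3, -4, 0], [4, -2, 2, 0, 0, 0], [6, -2, 2, 2, 0, 0]].
There the 3×3 minor on rows j ∈ {0, 1, 2}, columns (i,k) ∈ {(0,0), (0,1), (0,2)} is det [[3, -7, -1], [4, -2, 2], [6, -2, 2]] = -32 ≠ 0, so this unfolding has rank ≥ 3; CP rank is at least every unfolding rank, so rank(T) ≥ 3. (Flattening ranks never certify an upper bound on CP rank; for that we must actually write T with 3 rank-1 terms.)
Upper bound: T is a sum of 3 rank-1 terms, T = [1, 0] ⊗ [1, -2, -2] ⊗ [-2, 1, -1] + [1, 1] ⊗ [1, 0, 2] ⊗ [1, 0, 0] + [2, 1] ⊗ [1, 0, 0] ⊗ [2, -4, 0] (written with every a and b primitive with positive leading entry and the scale carried by c; CP decompositions are not unique, and this one is verified by expanding entrywise), so rank(T) ≤ 3.
These bounds meet, so rank(T) = 3.
Check entry T[0,2,0] = 6: (1)·(-2)·(-2) + (1)·(2)·(1) + (2)·(0)·(2) = 6.

3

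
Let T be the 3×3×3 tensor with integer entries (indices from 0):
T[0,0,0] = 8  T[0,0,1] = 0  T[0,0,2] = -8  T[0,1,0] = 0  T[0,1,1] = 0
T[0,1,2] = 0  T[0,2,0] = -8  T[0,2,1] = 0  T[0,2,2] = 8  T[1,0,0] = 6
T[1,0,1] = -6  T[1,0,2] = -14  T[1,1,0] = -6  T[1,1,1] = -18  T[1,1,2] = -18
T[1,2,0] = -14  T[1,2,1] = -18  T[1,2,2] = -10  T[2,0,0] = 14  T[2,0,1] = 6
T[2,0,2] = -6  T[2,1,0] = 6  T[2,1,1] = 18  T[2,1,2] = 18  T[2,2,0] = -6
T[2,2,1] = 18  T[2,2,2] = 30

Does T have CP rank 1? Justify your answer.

The mode-2 unfolding of T (rows indexed by j, columns by (i,k) = (0,0), (0,1), (0,2), (1,0), (1,1), (1,2), (2,0), (2,1), (2,2)) is [[8, 0, -8, 6, -6, -14, 14, 6, -6], [0, 0, 0, -6, -18, -18, 6, 18, 18], [-8, 0, 8, -14, -18, -10, -6, 18, 30]].
There the 2×2 minor on rows j ∈ {0, 1}, columns (i,k) ∈ {(0,0), (1,0)} is det [[8, 6], [0, -6]] = -48 ≠ 0, so this unfolding has rank ≥ 2; CP rank is at least every unfolding rank, so rank(T) ≥ 2.
In particular rank(T) ≥ 2 > 1, so T is not rank-1.

No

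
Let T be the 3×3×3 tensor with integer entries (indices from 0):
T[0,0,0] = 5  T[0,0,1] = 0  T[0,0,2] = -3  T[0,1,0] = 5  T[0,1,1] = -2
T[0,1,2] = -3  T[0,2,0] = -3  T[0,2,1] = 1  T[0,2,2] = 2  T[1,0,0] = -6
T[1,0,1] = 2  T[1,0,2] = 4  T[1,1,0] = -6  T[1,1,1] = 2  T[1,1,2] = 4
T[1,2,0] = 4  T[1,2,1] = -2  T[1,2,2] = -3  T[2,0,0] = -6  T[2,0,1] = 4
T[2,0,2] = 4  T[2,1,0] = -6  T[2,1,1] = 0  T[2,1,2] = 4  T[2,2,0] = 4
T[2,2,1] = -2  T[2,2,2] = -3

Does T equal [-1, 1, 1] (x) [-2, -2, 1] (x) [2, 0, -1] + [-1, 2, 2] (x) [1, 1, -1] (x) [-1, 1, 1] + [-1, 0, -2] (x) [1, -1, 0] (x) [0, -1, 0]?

Yes

Reconstruct entrywise from the claimed factors. For example, T[2,0,0] = -6 and Σₗ aₗ[2]bₗ[0]cₗ[0] = (1)·(-2)·(2) + (2)·(1)·(-1) + (-2)·(1)·(0) = -6; checking all 27 entries, every one matches. The claim holds.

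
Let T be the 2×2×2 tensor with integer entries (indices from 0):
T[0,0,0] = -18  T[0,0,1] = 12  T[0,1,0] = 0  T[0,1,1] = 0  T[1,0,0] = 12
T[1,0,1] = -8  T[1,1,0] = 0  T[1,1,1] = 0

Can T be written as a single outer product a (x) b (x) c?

Yes

The mode-1 fibre T[:,0,0] = [-18, 12] gives a = [3, -2] (primitive direction); the mode-2 fibre T[0,:,0] = [-18, 0] gives b = [1, 0]; then c[k] = T[0,0,k] / (a[0]·b[0]) = [-18, 12] / 3 = [-6, 4].
Expanding [3, -2] (x) [1, 0] (x) [-6, 4] reproduces all 8 entries of T, so T = [3, -2] (x) [1, 0] (x) [-6, 4] and rank(T) ≤ 1.
Equivalently every frontal slice T[:,:,k] is c[k] times the rank-1 matrix [3, -2] (x) [1, 0]. So T has rank 1 (it is nonzero).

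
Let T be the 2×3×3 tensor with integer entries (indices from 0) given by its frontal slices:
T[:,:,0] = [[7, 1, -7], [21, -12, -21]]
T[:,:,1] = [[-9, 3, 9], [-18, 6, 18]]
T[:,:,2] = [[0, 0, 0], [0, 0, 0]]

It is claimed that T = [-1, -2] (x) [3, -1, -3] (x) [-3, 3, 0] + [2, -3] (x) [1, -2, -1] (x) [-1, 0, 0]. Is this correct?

Reconstruct entrywise from the claimed factors. For example, T[0,2,2] = 0 and Σₗ aₗ[0]bₗ[2]cₗ[2] = (-1)·(-3)·(0) + (2)·(-1)·(0) = 0; checking all 18 entries, every one matches. The claim holds.

Yes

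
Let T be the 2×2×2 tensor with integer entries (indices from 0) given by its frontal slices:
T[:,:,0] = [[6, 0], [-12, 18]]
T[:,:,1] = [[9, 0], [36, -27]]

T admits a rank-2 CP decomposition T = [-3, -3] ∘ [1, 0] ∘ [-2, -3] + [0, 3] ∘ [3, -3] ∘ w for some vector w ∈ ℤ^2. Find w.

Subtract the known terms from T to get the rank-1 residual R = [0, 3] ∘ [3, -3] ∘ w, so R[i,j,k] = a[i]·b[j]·w[k]. Pick indices with nonzero a[1]·b[0] = (3)·(3) = 9. Only the fibre through (1,0,·) is needed: R[1,0,:] = T[1,0,:] − Σₗ aₗ[1]bₗ[0]cₗ = [-12, 36] − (-3)·(1)·[-2, -3] = [-18, 27]. Then w[k] = R[1,0,k] / 9 for each k, giving w = [-18, 27] / 9 = [-2, 3].

w = [-2, 3]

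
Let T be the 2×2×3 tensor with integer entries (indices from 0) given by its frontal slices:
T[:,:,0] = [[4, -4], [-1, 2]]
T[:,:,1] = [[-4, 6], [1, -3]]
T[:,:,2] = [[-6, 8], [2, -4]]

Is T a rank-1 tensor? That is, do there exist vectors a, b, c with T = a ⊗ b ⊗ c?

No

The mode-3 unfolding of T (rows indexed by k, columns by (i,j) = (0,0), (0,1), (1,0), (1,1)) is [[4, -4, -1, 2], [-4, 6, 1, -3], [-6, 8, 2, -4]].
There the 3×3 minor on rows k ∈ {0, 1, 2}, columns (i,j) ∈ {(0,0), (0,1), (1,0)} is det [[4, -4, -1], [-4, 6, 1], [-6, 8, 2]] = 4 ≠ 0, so this unfolding has rank ≥ 3; CP rank is at least every unfolding rank, so rank(T) ≥ 3.
In particular rank(T) ≥ 3 > 1, so T is not rank-1.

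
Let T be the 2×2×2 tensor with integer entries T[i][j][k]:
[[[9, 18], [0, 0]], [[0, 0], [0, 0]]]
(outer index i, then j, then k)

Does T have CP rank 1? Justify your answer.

If T = a ⊗ b ⊗ c then every fibre of T is a multiple of the corresponding factor, so read the factors off the fibres through the nonzero entry T[0,0,0] = 9.
The mode-1 fibre T[:,0,0] = [9, 0] gives a = [1, 0] (primitive direction); the mode-2 fibre T[0,:,0] = [9, 0] gives b = [1, 0]; then c[k] = T[0,0,k] / (a[0]·b[0]) = [9, 18] / 1 = [9, 18].
Expanding [1, 0] ⊗ [1, 0] ⊗ [9, 18] reproduces all 8 entries of T, so T = [1, 0] ⊗ [1, 0] ⊗ [9, 18] and rank(T) ≤ 1.
Equivalently every frontal slice T[:,:,k] is c[k] times the rank-1 matrix [1, 0] ⊗ [1, 0]. So T has rank 1 (it is nonzero).

Yes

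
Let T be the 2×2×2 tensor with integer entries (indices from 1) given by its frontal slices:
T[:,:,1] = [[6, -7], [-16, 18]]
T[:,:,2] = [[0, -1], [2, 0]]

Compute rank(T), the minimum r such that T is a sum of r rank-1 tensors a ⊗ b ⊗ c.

Lower bound: in the mode-3 unfolding of T (rows indexed by k, columns by (i,j)) the 2×2 minor on rows k ∈ {1, 2}, columns (i,j) ∈ {(1,1), (1,2)} is det [[6, -7], [0, -1]] = -6 ≠ 0, so that unfolding has rank ≥ 2 and hence rank(T) ≥ 2 (CP rank is at least every unfolding rank, though it can be larger).
Upper bound: with S_k = T[:,:,k], the two rank-1 terms a₁b₁ᵀ, a₂b₂ᵀ are the rank-1 members of the pencil x·S₁ + y·S₂.
det(x·S₁ + y·S₂) is −4·x² − 2·xy + 2·y² = (-2)·(2·x − y)(x + y), vanishing at (x:y) = (1:2) and (1:-1).
M₁ = S₁ + 2·S₂ = [[6, -9], [-12, 18]] = 3·(1, -2)(2, -3)ᵀ and M₂ = S₁ − S₂ = [[6, -6], [-18, 18]] = 6·(1, -3)(1, -1)ᵀ, so take a₁ = (1, -2), b₁ = (2, -3), a₂ = (1, -3), b₂ = (1, -1).
Each slice is an integer combination of E₁ = a₁b₁ᵀ and E₂ = a₂b₂ᵀ: S₁ = E₁ + 4·E₂, S₂ = E₁ − 2·E₂; reading off coefficients, c₁ = (1, 1) and c₂ = (4, -2).
Hence T = (1, -2) ⊗ (2, -3) ⊗ (1, 1) + (1, -3) ⊗ (1, -1) ⊗ (4, -2), so rank(T) ≤ 2.
These bounds meet, so rank(T) = 2.

2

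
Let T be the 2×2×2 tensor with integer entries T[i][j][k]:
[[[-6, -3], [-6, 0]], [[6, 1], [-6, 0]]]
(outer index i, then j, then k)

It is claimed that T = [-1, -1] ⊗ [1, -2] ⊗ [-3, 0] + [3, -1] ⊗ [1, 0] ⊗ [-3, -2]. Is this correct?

Reconstruct entry (0,0,1) from the claimed factors: Σₗ aₗ[0]bₗ[0]cₗ[1] = (-1)·(1)·(0) + (3)·(1)·(-2) = -6, but T[0,0,1] = -3. The claim is false.

No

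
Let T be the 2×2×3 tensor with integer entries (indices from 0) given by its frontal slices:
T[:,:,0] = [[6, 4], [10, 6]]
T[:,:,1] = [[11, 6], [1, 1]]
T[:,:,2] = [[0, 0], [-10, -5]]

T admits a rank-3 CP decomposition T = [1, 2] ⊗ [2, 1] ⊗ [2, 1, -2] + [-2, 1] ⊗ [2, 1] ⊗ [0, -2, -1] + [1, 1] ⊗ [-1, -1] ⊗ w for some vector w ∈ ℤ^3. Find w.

w = [-2, -1, 0]

Subtract the known terms from T to get the rank-1 residual R = [1, 1] ⊗ [-1, -1] ⊗ w, so R[i,j,k] = a[i]·b[j]·w[k]. Pick indices with nonzero a[0]·b[0] = (1)·(-1) = -1. Only the fibre through (0,0,·) is needed: R[0,0,:] = T[0,0,:] − Σₗ aₗ[0]bₗ[0]cₗ = [6, 11, 0] − (1)·(2)·[2, 1, -2] − (-2)·(2)·[0, -2, -1] = [2, 1, 0]. Then w[k] = R[0,0,k] / -1 for each k, giving w = [2, 1, 0] / -1 = [-2, -1, 0].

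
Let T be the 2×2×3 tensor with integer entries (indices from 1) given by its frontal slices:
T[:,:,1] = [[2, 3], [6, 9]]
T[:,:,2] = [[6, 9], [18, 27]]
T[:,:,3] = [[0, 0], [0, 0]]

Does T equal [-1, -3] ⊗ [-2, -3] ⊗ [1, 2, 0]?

No

Reconstruct entry (1,1,2) from the claimed factors: Σₗ aₗ[1]bₗ[1]cₗ[2] = (-1)·(-2)·(2) = 4, but T[1,1,2] = 6. The claim is false.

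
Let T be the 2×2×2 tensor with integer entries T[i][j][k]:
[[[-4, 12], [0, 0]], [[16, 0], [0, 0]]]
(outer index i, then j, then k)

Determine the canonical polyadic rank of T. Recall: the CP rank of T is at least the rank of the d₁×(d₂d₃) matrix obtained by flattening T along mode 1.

2

Lower bound: in the mode-3 unfolding of T (rows indexed by k, columns by (i,j)) the 2×2 minor on rows k ∈ {0, 1}, columns (i,j) ∈ {(0,0), (1,0)} is det [[-4, 16], [12, 0]] = -192 ≠ 0, so that unfolding has rank ≥ 2 and hence rank(T) ≥ 2 (CP rank is at least every unfolding rank, though it can be larger).
Upper bound: T[:,j,:] = b[j]·M for every slice, with b = [1, 0] and M = [[-4, 12], [16, 0]] (rows i, columns k).
Splitting M by its rows (i = 0, 1), M = [1, 0][-4, 12]ᵀ + [0, 1][16, 0]ᵀ.
Hence T = [1, 0] ⊗ [1, 0] ⊗ [-4, 12] + [0, 1] ⊗ [1, 0] ⊗ [16, 0], so rank(T) ≤ 2.
These bounds meet, so rank(T) = 2.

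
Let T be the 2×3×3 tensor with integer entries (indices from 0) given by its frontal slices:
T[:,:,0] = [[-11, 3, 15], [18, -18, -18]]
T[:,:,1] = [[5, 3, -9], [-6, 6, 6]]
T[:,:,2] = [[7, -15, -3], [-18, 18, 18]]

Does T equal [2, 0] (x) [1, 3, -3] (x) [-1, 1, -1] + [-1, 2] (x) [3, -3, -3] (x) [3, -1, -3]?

Reconstruct entrywise from the claimed factors. For example, T[1,1,2] = 18 and Σₗ aₗ[1]bₗ[1]cₗ[2] = (0)·(3)·(-1) + (2)·(-3)·(-3) = 18; checking all 18 entries, every one matches. The claim holds.

Yes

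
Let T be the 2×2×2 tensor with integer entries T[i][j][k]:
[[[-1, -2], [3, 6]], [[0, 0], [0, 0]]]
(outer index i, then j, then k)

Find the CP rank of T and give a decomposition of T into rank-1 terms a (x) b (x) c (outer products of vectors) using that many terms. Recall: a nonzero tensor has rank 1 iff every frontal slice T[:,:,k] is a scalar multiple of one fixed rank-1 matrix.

rank(T) = 1

Lower bound: T ≠ 0 (e.g. T[0,0,0] = -1), so rank(T) ≥ 1.
Upper bound: if T = a (x) b (x) c then every fibre of T is a multiple of the corresponding factor, so read the factors off the fibres through the nonzero entry T[0,0,0] = -1.
The mode-1 fibre T[:,0,0] = [-1, 0] gives a = [1, 0] (primitive direction); the mode-2 fibre T[0,:,0] = [-1, 3] gives b = [1, -3]; then c[k] = T[0,0,k] / (a[0]·b[0]) = [-1, -2] / 1 = [-1, -2].
Expanding [1, 0] (x) [1, -3] (x) [-1, -2] reproduces all 8 entries of T, so T = [1, 0] (x) [1, -3] (x) [-1, -2] and rank(T) ≤ 1.
These bounds meet, so rank(T) = 1.
Check entry T[1,1,1] = 0: (0)·(-3)·(-2) = 0.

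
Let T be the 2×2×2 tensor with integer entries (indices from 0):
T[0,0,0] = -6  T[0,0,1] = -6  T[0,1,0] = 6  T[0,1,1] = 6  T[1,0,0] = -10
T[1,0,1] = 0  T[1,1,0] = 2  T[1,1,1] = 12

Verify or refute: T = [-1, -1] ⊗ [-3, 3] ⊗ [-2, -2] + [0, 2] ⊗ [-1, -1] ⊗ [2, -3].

Reconstruct entrywise from the claimed factors. For example, T[1,0,1] = 0 and Σₗ aₗ[1]bₗ[0]cₗ[1] = (-1)·(-3)·(-2) + (2)·(-1)·(-3) = 0; checking all 8 entries, every one matches. The claim holds.

Yes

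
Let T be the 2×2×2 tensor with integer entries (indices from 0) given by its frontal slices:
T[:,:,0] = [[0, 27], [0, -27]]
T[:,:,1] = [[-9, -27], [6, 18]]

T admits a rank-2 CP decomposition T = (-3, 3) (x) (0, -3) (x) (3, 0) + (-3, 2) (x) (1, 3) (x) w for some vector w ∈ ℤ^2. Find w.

Subtract the known terms from T to get the rank-1 residual R = (-3, 2) (x) (1, 3) (x) w, so R[i,j,k] = a[i]·b[j]·w[k]. Pick indices with nonzero a[0]·b[0] = (-3)·(1) = -3. Only the fibre through (0,0,·) is needed: R[0,0,:] = T[0,0,:] − Σₗ aₗ[0]bₗ[0]cₗ = [0, -9] − (-3)·(0)·(3, 0) = [0, -9]. Then w[k] = R[0,0,k] / -3 for each k, giving w = [0, -9] / -3 = (0, 3).

w = (0, 3)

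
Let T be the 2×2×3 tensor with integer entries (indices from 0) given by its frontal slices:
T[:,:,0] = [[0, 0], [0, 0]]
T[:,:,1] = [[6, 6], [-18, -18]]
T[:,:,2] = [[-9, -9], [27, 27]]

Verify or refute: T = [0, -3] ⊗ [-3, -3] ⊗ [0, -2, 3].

Reconstruct entry (0,0,1) from the claimed factors: Σₗ aₗ[0]bₗ[0]cₗ[1] = (0)·(-3)·(-2) = 0, but T[0,0,1] = 6. The claim is false.

No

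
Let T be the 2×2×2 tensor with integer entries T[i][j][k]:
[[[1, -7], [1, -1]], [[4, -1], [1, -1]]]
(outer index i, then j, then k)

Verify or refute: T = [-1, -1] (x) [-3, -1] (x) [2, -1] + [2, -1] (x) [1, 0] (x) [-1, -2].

Reconstruct entry (0,0,0) from the claimed factors: Σₗ aₗ[0]bₗ[0]cₗ[0] = (-1)·(-3)·(2) + (2)·(1)·(-1) = 4, but T[0,0,0] = 1. The claim is false.

No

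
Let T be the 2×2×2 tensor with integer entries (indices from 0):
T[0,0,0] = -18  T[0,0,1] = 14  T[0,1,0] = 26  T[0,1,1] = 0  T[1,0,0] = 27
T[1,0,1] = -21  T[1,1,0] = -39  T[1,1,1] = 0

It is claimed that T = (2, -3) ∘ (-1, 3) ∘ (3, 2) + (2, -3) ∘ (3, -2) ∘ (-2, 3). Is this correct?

Reconstruct entrywise from the claimed factors. For example, T[1,1,0] = -39 and Σₗ aₗ[1]bₗ[1]cₗ[0] = (-3)·(3)·(3) + (-3)·(-2)·(-2) = -39; checking all 8 entries, every one matches. The claim holds.

Yes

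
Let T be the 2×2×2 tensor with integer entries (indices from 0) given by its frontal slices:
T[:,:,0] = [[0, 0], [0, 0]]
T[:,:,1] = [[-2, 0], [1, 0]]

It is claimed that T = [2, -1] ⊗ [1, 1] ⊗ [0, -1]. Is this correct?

Reconstruct entry (0,1,1) from the claimed factors: Σₗ aₗ[0]bₗ[1]cₗ[1] = (2)·(1)·(-1) = -2, but T[0,1,1] = 0. The claim is false.

No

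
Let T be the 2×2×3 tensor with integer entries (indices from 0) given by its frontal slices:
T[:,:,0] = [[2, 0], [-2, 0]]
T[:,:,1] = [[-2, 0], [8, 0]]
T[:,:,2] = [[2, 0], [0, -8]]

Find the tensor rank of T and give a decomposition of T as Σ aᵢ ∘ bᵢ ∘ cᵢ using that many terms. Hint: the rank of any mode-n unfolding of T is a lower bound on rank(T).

Lower bound: the mode-3 unfolding of T (rows indexed by k, columns by (i,j) = (0,0), (0,1), (1,0), (1,1)) is [[2, 0, -2, 0], [-2, 0, 8, 0], [2, 0, 0, -8]].
There the 3×3 minor on rows k ∈ {0, 1, 2}, columns (i,j) ∈ {(0,0), (1,0), (1,1)} is det [[2, -2, 0], [-2, 8, 0], [2, 0, -8]] = -96 ≠ 0, so this unfolding has rank ≥ 3; CP rank is at least every unfolding rank, so rank(T) ≥ 3. (This is only a lower bound: in general the CP rank may exceed every unfolding rank, so we still need to exhibit 3 rank-1 terms summing to T.)
Upper bound: T is a sum of 3 rank-1 terms, T = [0, 1] ∘ [1, -1] ∘ [0, 4, 4] + [0, 1] ∘ [1, 2] ∘ [0, 2, -2] + [1, -1] ∘ [1, 0] ∘ [2, -2, 2] (written with every a and b primitive with positive leading entry and the scale carried by c; CP decompositions are not unique, and this one is verified by expanding entrywise), so rank(T) ≤ 3.
These bounds meet, so rank(T) = 3.

rank(T) = 3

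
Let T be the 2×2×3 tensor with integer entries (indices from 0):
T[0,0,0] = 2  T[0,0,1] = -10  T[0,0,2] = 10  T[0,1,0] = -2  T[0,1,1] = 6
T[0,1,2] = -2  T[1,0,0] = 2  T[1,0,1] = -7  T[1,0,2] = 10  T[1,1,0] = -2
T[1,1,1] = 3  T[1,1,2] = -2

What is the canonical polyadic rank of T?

3

Lower bound: the mode-3 unfolding of T (rows indexed by k, columns by (i,j) = (0,0), (0,1), (1,0), (1,1)) is [[2, -2, 2, -2], [-10, 6, -7, 3], [10, -2, 10, -2]].
There the 3×3 minor on rows k ∈ {0, 1, 2}, columns (i,j) ∈ {(0,0), (0,1), (1,0)} is det [[2, -2, 2], [-10, 6, -7], [10, -2, 10]] = -48 ≠ 0, so this unfolding has rank ≥ 3; CP rank is at least every unfolding rank, so rank(T) ≥ 3. (This is only a lower bound: in general the CP rank may exceed every unfolding rank, so we still need to exhibit 3 rank-1 terms summing to T.)
Upper bound: T is a sum of 3 rank-1 terms, T = (1, 1) ⊗ (1, -1) ⊗ (2, -4, 2) + (1, 1) ⊗ (1, 0) ⊗ (0, -4, 8) + (2, -1) ⊗ (1, -1) ⊗ (0, -1, 0) (one valid choice — decompositions are not unique — normalised so each a, b is primitive with positive first nonzero entry; check it by expanding all entries), so rank(T) ≤ 3.
These bounds meet, so rank(T) = 3.
Check entry T[1,0,0] = 2: (1)·(1)·(2) + (1)·(1)·(0) + (-1)·(1)·(0) = 2.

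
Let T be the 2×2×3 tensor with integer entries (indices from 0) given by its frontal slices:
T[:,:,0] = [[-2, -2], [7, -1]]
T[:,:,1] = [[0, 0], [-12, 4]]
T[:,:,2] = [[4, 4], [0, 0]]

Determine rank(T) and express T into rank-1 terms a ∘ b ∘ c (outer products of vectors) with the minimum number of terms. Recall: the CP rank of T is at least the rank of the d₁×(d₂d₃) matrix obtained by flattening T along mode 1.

Lower bound: the mode-3 unfolding of T (rows indexed by k, columns by (i,j) = (0,0), (0,1), (1,0), (1,1)) is [[-2, -2, 7, -1], [0, 0, -12, 4], [4, 4, 0, 0]].
There the 3×3 minor on rows k ∈ {0, 1, 2}, columns (i,j) ∈ {(0,0), (1,0), (1,1)} is det [[-2, 7, -1], [0, -12, 4], [4, 0, 0]] = 64 ≠ 0, so this unfolding has rank ≥ 3; CP rank is at least every unfolding rank, so rank(T) ≥ 3. (This is only a lower bound: in general the CP rank may exceed every unfolding rank, so we still need to exhibit 3 rank-1 terms summing to T.)
Upper bound: T is a sum of 3 rank-1 terms, T = (0, 1) ∘ (1, -1) ∘ (4, -8, 0) + (0, 1) ∘ (1, 1) ∘ (4, -4, -2) + (2, 1) ∘ (1, 1) ∘ (-1, 0, 2) (written with every a and b primitive with positive leading entry and the scale carried by c; CP decompositions are not unique, and this one is verified by expanding entrywise), so rank(T) ≤ 3.
These bounds meet, so rank(T) = 3.
Check entry T[0,1,2] = 4: (0)·(-1)·(0) + (0)·(1)·(-2) + (2)·(1)·(2) = 4.

rank(T) = 3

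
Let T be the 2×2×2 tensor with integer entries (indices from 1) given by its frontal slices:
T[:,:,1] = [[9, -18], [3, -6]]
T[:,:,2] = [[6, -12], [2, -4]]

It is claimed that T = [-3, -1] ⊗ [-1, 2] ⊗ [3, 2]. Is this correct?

Yes

Reconstruct entrywise from the claimed factors. For example, T[2,1,1] = 3 and Σₗ aₗ[2]bₗ[1]cₗ[1] = (-1)·(-1)·(3) = 3; checking all 8 entries, every one matches. The claim holds.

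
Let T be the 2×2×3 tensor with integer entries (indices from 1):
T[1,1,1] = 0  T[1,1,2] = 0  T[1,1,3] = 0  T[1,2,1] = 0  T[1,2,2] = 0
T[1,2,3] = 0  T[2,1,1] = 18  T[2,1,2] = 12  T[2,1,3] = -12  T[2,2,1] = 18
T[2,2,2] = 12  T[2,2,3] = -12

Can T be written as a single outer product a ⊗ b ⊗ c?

Yes

If T = a ⊗ b ⊗ c then every fibre of T is a multiple of the corresponding factor, so read the factors off the fibres through the nonzero entry T[2,1,1] = 18.
The mode-1 fibre T[:,1,1] = [0, 18] gives a = (0, 1) (primitive direction); the mode-2 fibre T[2,:,1] = [18, 18] gives b = (1, 1); then c[k] = T[2,1,k] / (a[2]·b[1]) = [18, 12, -12] / 1 = (18, 12, -12).
Expanding (0, 1) ⊗ (1, 1) ⊗ (18, 12, -12) reproduces all 12 entries of T, so T = (0, 1) ⊗ (1, 1) ⊗ (18, 12, -12) and rank(T) ≤ 1.
Equivalently every frontal slice T[:,:,k] is c[k] times the rank-1 matrix (0, 1) ⊗ (1, 1). So T has rank 1 (it is nonzero).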